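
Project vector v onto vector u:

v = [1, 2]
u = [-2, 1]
proj_u(v) = [0, 0]

v·u = (1)(-2) + (2)(1) = 0
u·u = (-2)² + (1)² = 5
proj_u(v) = (v·u / u·u) × u = (0/5) × u = (0) × u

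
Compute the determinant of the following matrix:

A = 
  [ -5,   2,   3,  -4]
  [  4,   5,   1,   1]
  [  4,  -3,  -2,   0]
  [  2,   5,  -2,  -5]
631

Cofactor expansion along row 1: det(A) = a₁₁M₁₁ - a₁₂M₁₂ + a₁₃M₁₃ - a₁₄M₁₄

M₁₁ = det[[5, 1, 1]; [-3, -2, 0]; [5, -2, -5]]
  = (5)·((-2)(-5) - (0)(-2)) - (1)·((-3)(-5) - (0)(5)) + (1)·((-3)(-2) - (-2)(5))
  = (5)(10) - (1)(15) + (1)(16)
  = 51
M₁₂ = det[[4, 1, 1]; [4, -2, 0]; [2, -2, -5]]
  = (4)·((-2)(-5) - (0)(-2)) - (1)·((4)(-5) - (0)(2)) + (1)·((4)(-2) - (-2)(2))
  = (4)(10) - (1)(-20) + (1)(-4)
  = 56
M₁₃ = det[[4, 5, 1]; [4, -3, 0]; [2, 5, -5]]
  = (4)·((-3)(-5) - (0)(5)) - (5)·((4)(-5) - (0)(2)) + (1)·((4)(5) - (-3)(2))
  = (4)(15) - (5)(-20) + (1)(26)
  = 186
M₁₄ = det[[4, 5, 1]; [4, -3, -2]; [2, 5, -2]]
  = (4)·((-3)(-2) - (-2)(5)) - (5)·((4)(-2) - (-2)(2)) + (1)·((4)(5) - (-3)(2))
  = (4)(16) - (5)(-4) + (1)(26)
  = 110

det(A) = (-5)(51) - (2)(56) + (3)(186) - (-4)(110) = 631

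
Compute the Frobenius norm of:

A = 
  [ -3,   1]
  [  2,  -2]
||A||_F = 4.243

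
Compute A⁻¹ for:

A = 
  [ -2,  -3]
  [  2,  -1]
det(A) = (-2)(-1) - (-3)(2) = 8
For a 2×2 matrix, A⁻¹ = (1/det(A)) · [[d, -b], [-c, a]]
    = (1/8) · [[-1, 3], [-2, -2]]

A⁻¹ = 
  [-1/8,  3/8]
  [-1/4, -1/4]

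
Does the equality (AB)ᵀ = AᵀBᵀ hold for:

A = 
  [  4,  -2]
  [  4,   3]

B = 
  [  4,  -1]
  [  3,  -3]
No

(AB)ᵀ = 
  [ 10,  25]
  [  2, -13]

AᵀBᵀ = 
  [ 12,   0]
  [-11, -15]

The two matrices differ, so (AB)ᵀ ≠ AᵀBᵀ in general. The correct identity is (AB)ᵀ = BᵀAᵀ.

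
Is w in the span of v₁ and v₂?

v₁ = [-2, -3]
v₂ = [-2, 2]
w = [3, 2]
Yes

Form the augmented matrix and row-reduce:
[v₁|v₂|w] = 
  [ -2,  -2,   3]
  [ -3,   2,   2]
R2 → R2 - (3/2)·R1
REF = 
  [  -2,   -2,    3]
  [   0,    5, -5/2]

No row of the form [0 0 | nonzero], so the system is consistent. Back-substitution gives c₁ = -1, c₂ = -1/2: w = (-1)·v₁ + (-1/2)·v₂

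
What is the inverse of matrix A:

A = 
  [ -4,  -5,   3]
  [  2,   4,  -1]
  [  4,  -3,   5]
det(A) = (-4)·((4)(5) - (-1)(-3)) - (-5)·((2)(5) - (-1)(4)) + (3)·((2)(-3) - (4)(4))
  = (-4)(17) - (-5)(14) + (3)(-22)
  = -64
det(A) = -64 ≠ 0, so A is invertible.

Cofactors Cᵢⱼ = (-1)ⁱ⁺ʲ·Mᵢⱼ:
C = 
  [ 17, -14, -22]
  [ 16, -32, -32]
  [ -7,   2,  -6]

adj(A) = Cᵀ:
adj(A) = 
  [ 17,  16,  -7]
  [-14, -32,   2]
  [-22, -32,  -6]

A⁻¹ = (-1/64) · adj(A):
A⁻¹ = 
  [-17/64,   -1/4,   7/64]
  [  7/32,    1/2,  -1/32]
  [ 11/32,    1/2,   3/32]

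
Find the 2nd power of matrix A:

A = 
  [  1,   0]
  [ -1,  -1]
A² = A·A:
A²[1,1] = (1)(1) + (0)(-1) = 1
A²[1,2] = (1)(0) + (0)(-1) = 0
A²[2,1] = (-1)(1) + (-1)(-1) = 0
A²[2,2] = (-1)(0) + (-1)(-1) = 1
A² = 
  [  1,   0]
  [  0,   1]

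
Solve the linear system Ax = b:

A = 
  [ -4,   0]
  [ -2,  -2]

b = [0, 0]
x = [0, 0]

Row reduce the augmented matrix [A|b]:
R2 → R2 - (1/2)·R1
REF = 
  [ -4,   0,   0]
  [  0,  -2,   0]

Back-substitution:
x₂ = 0 / (-2) = 0
x₁ = (0 - (0)(0)) / (-4) = 0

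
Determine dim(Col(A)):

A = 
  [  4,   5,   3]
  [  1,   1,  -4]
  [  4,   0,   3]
dim(Col(A)) = 3

Row reduce:
R2 → R2 - (1/4)·R1
R3 → R3 - (1)·R1
R3 → R3 - (20)·R2
REF = 
  [    4,     5,     3]
  [    0,  -1/4, -19/4]
  [    0,     0,    95]
Pivot columns: 1, 2, 3 → 3 pivots.
dim(Col(A)) = number of pivot columns = 3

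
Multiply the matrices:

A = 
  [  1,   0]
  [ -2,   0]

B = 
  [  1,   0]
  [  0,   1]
A is 2×2 and B is 2×2, so AB is 2×2. Each entry is (row of A)·(column of B):
AB[1,1] = (1)(1) + (0)(0) = 1
AB[1,2] = (1)(0) + (0)(1) = 0
AB[2,1] = (-2)(1) + (0)(0) = -2
AB[2,2] = (-2)(0) + (0)(1) = 0

AB = 
  [  1,   0]
  [ -2,   0]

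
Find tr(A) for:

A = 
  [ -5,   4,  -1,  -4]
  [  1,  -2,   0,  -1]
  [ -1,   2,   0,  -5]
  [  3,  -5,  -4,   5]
-2

tr(A) = -5 + -2 + 0 + 5 = -2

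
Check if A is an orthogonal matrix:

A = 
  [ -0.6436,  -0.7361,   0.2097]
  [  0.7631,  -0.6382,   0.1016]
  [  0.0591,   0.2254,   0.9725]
Yes

AᵀA = 
  [  1,   0.0001,   0]
  [  0.0001,   0.9999,   0]
  [  0,   0,   1.0001]
≈ I (equal to I up to the 4-dp rounding of the entries)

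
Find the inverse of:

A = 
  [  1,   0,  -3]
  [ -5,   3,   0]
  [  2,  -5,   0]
det(A) = (1)·((3)(0) - (0)(-5)) - (0)·((-5)(0) - (0)(2)) + (-3)·((-5)(-5) - (3)(2))
  = (1)(0) - (0)(0) + (-3)(19)
  = -57
det(A) = -57 ≠ 0, so A is invertible.

Cofactors Cᵢⱼ = (-1)ⁱ⁺ʲ·Mᵢⱼ:
C = 
  [  0,   0,  19]
  [ 15,   6,   5]
  [  9,  15,   3]

adj(A) = Cᵀ:
adj(A) = 
  [  0,  15,   9]
  [  0,   6,  15]
  [ 19,   5,   3]

A⁻¹ = (-1/57) · adj(A):
A⁻¹ = 
  [    0, -5/19, -3/19]
  [    0, -2/19, -5/19]
  [ -1/3, -5/57, -1/19]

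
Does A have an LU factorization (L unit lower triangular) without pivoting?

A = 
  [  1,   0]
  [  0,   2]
Yes.
A[1,1] = 1 ≠ 0, so Gaussian elimination proceeds without a row swap: multiplier ℓ₂₁ = (0)/(1) = 0, and U[2,2] = 2 - (0)(0) = 2.
L = 
  [  1,   0]
  [  0,   1]
U = 
  [  1,   0]
  [  0,   2]
Check row 2 of LU: [(0)(1), (0)(0) + 2] = [0, 2] = row 2 of A ✓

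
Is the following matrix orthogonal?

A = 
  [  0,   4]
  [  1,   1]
No

AᵀA = 
  [  1,   1]
  [  1,  17]
≠ I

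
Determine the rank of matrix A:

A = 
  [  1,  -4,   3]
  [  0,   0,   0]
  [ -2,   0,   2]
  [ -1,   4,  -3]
Row reduce:
R3 → R3 + (2)·R1
R4 → R4 + (1)·R1
Swap R2 ↔ R3
REF = 
  [  1,  -4,   3]
  [  0,  -8,   8]
  [  0,   0,   0]
  [  0,   0,   0]
Pivot columns: 1, 2 → 2 pivots.

rank(A) = 2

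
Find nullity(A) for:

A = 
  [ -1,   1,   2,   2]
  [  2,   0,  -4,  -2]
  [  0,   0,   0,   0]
nullity(A) = 2

Row reduce:
R2 → R2 + (2)·R1
REF = 
  [ -1,   1,   2,   2]
  [  0,   2,   0,   2]
  [  0,   0,   0,   0]
Pivot columns: 1, 2 → 2 pivots.
rank(A) = 2, so nullity(A) = 4 - 2 = 2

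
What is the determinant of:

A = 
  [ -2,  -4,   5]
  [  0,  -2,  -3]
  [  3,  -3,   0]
84

Cofactor expansion along row 1:
det(A) = (-2)·((-2)(0) - (-3)(-3)) - (-4)·((0)(0) - (-3)(3)) + (5)·((0)(-3) - (-2)(3))
  = (-2)(-9) - (-4)(9) + (5)(6)
  = 84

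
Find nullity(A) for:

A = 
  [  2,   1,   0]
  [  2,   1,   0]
nullity(A) = 2

Row reduce:
R2 → R2 - (1)·R1
REF = 
  [  2,   1,   0]
  [  0,   0,   0]
Pivot columns: 1 → 1 pivot.
rank(A) = 1, so nullity(A) = 3 - 1 = 2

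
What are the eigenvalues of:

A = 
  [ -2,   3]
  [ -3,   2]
λ = i√5, -i√5  (≈ 0 + 2.236i, 0 - 2.236i)

tr(A) = 0, det(A) = 5
Characteristic polynomial: λ² - tr(A)λ + det(A) = λ² + 5
λ² + 5 = 0  ⇒  λ = (0 ± √((0)² - 4·(5)))/2 = (0 ± √(-20))/2
  = i√5,  -i√5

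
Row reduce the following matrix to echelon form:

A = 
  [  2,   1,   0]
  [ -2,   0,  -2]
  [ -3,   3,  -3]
Row operations:
R2 → R2 + (1)·R1
R3 → R3 + (3/2)·R1
R3 → R3 - (9/2)·R2

Resulting echelon form:
REF = 
  [  2,   1,   0]
  [  0,   1,  -2]
  [  0,   0,   6]

Rank = 3 (number of non-zero pivot rows).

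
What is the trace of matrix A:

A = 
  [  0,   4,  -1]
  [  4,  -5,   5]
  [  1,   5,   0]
-5

tr(A) = 0 + -5 + 0 = -5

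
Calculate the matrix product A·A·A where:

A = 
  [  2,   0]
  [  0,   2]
A^3 = 
  [  8,   0]
  [  0,   8]

A² = A·A:
A²[1,1] = (2)(2) + (0)(0) = 4
A²[1,2] = (2)(0) + (0)(2) = 0
A²[2,1] = (0)(2) + (2)(0) = 0
A²[2,2] = (0)(0) + (2)(2) = 4
A² = 
  [  4,   0]
  [  0,   4]

A^3 = A^2·A:
A^3[1,1] = (4)(2) + (0)(0) = 8
A^3[1,2] = (4)(0) + (0)(2) = 0
A^3[2,1] = (0)(2) + (4)(0) = 0
A^3[2,2] = (0)(0) + (4)(2) = 8
A^3 = 
  [  8,   0]
  [  0,   8]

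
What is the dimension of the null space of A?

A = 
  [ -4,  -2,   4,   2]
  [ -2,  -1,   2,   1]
nullity(A) = 3

Row reduce:
R2 → R2 - (1/2)·R1
REF = 
  [ -4,  -2,   4,   2]
  [  0,   0,   0,   0]
Pivot columns: 1 → 1 pivot.
rank(A) = 1, so nullity(A) = 4 - 1 = 3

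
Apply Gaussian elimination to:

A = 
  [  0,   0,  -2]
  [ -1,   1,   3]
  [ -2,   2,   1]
Row operations:
Swap R1 ↔ R2
R3 → R3 - (2)·R1
R3 → R3 - (5/2)·R2

Resulting echelon form:
REF = 
  [ -1,   1,   3]
  [  0,   0,  -2]
  [  0,   0,   0]

Rank = 2 (number of non-zero pivot rows).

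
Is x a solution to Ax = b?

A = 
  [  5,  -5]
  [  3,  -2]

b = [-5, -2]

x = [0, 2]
No

Ax = [-10, -4] ≠ b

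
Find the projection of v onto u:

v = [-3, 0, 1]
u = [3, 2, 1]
v·u = (-3)(3) + (0)(2) + (1)(1) = -8
u·u = (3)² + (2)² + (1)² = 14
proj_u(v) = (v·u / u·u) × u = (-8/14) × u = (-4/7) × u

proj_u(v) = [-12/7, -8/7, -4/7]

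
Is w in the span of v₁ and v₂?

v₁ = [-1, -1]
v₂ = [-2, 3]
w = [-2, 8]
Yes

Form the augmented matrix and row-reduce:
[v₁|v₂|w] = 
  [ -1,  -2,  -2]
  [ -1,   3,   8]
R2 → R2 - (1)·R1
REF = 
  [ -1,  -2,  -2]
  [  0,   5,  10]

No row of the form [0 0 | nonzero], so the system is consistent. Back-substitution gives c₁ = -2, c₂ = 2: w = (-2)·v₁ + (2)·v₂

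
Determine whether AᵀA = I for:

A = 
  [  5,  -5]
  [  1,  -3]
No

AᵀA = 
  [ 26, -28]
  [-28,  34]
≠ I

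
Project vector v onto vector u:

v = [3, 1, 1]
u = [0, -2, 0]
v·u = (3)(0) + (1)(-2) + (1)(0) = -2
u·u = (0)² + (-2)² + (0)² = 4
proj_u(v) = (v·u / u·u) × u = (-2/4) × u = (-1/2) × u

proj_u(v) = [0, 1, 0]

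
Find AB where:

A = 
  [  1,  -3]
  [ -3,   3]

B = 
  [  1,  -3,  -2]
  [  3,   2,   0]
A is 2×2 and B is 2×3, so AB is 2×3. Each entry is (row of A)·(column of B):
AB[1,1] = (1)(1) + (-3)(3) = -8
AB[1,2] = (1)(-3) + (-3)(2) = -9
AB[1,3] = (1)(-2) + (-3)(0) = -2
AB[2,1] = (-3)(1) + (3)(3) = 6
AB[2,2] = (-3)(-3) + (3)(2) = 15
AB[2,3] = (-3)(-2) + (3)(0) = 6

AB = 
  [ -8,  -9,  -2]
  [  6,  15,   6]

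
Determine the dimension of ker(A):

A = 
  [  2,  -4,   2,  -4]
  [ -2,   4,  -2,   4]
nullity(A) = 3

Row reduce:
R2 → R2 + (1)·R1
REF = 
  [  2,  -4,   2,  -4]
  [  0,   0,   0,   0]
Pivot columns: 1 → 1 pivot.
rank(A) = 1, so nullity(A) = 4 - 1 = 3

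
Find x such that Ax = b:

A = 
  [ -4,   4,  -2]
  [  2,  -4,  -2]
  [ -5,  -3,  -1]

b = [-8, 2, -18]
Row reduce the augmented matrix [A|b]:
R2 → R2 + (1/2)·R1
R3 → R3 - (5/4)·R1
R3 → R3 - (4)·R2
REF = 
  [  -4,    4,   -2,   -8]
  [   0,   -2,   -3,   -2]
  [   0,    0, 27/2,    0]

Back-substitution:
x₃ = 0 / (27/2) = 0
x₂ = (-2 - (-3)(0)) / (-2) = 1
x₁ = (-8 - (4)(1) - (-2)(0)) / (-4) = 3

x = [3, 1, 0]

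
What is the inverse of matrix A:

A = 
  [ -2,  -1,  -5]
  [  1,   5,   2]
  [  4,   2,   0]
det(A) = (-2)·((5)(0) - (2)(2)) - (-1)·((1)(0) - (2)(4)) + (-5)·((1)(2) - (5)(4))
  = (-2)(-4) - (-1)(-8) + (-5)(-18)
  = 90
det(A) = 90 ≠ 0, so A is invertible.

Cofactors Cᵢⱼ = (-1)ⁱ⁺ʲ·Mᵢⱼ:
C = 
  [ -4,   8, -18]
  [-10,  20,   0]
  [ 23,  -1,  -9]

adj(A) = Cᵀ:
adj(A) = 
  [ -4, -10,  23]
  [  8,  20,  -1]
  [-18,   0,  -9]

A⁻¹ = (1/90) · adj(A):
A⁻¹ = 
  [-2/45,  -1/9, 23/90]
  [ 4/45,   2/9, -1/90]
  [ -1/5,     0, -1/10]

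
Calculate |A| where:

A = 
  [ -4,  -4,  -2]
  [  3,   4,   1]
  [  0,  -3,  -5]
Cofactor expansion along row 1:
det(A) = (-4)·((4)(-5) - (1)(-3)) - (-4)·((3)(-5) - (1)(0)) + (-2)·((3)(-3) - (4)(0))
  = (-4)(-17) - (-4)(-15) + (-2)(-9)
  = 26

det(A) = 26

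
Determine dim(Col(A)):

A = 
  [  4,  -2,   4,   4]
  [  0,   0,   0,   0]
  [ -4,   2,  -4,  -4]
Row reduce:
R3 → R3 + (1)·R1
REF = 
  [  4,  -2,   4,   4]
  [  0,   0,   0,   0]
  [  0,   0,   0,   0]
Pivot columns: 1 → 1 pivot.
dim(Col(A)) = number of pivot columns = 1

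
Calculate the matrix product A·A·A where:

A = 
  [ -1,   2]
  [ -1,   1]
A² = A·A:
A²[1,1] = (-1)(-1) + (2)(-1) = -1
A²[1,2] = (-1)(2) + (2)(1) = 0
A²[2,1] = (-1)(-1) + (1)(-1) = 0
A²[2,2] = (-1)(2) + (1)(1) = -1
A² = 
  [ -1,   0]
  [  0,  -1]

A^3 = A^2·A:
A^3[1,1] = (-1)(-1) + (0)(-1) = 1
A^3[1,2] = (-1)(2) + (0)(1) = -2
A^3[2,1] = (0)(-1) + (-1)(-1) = 1
A^3[2,2] = (0)(2) + (-1)(1) = -1
A^3 = 
  [  1,  -2]
  [  1,  -1]

Therefore
A^3 = 
  [  1,  -2]
  [  1,  -1]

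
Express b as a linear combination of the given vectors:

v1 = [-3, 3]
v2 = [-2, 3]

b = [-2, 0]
c1 = 2, c2 = -2

b = 2·v1 + -2·v2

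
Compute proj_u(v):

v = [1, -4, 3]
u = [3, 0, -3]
proj_u(v) = [-1, 0, 1]

v·u = (1)(3) + (-4)(0) + (3)(-3) = -6
u·u = (3)² + (0)² + (-3)² = 18
proj_u(v) = (v·u / u·u) × u = (-6/18) × u = (-1/3) × u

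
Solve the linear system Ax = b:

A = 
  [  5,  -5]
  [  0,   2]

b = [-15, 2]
x = [-2, 1]

Row reduce the augmented matrix [A|b]:
(already in echelon form)
REF = 
  [  5,  -5, -15]
  [  0,   2,   2]

Back-substitution:
x₂ = 2 / 2 = 1
x₁ = (-15 - (-5)(1)) / 5 = -2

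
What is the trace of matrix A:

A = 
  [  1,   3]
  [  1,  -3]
-2

tr(A) = 1 + -3 = -2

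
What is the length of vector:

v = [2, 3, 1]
3.742

||v||₂ = √((2)² + (3)² + (1)²) = √14 = 3.742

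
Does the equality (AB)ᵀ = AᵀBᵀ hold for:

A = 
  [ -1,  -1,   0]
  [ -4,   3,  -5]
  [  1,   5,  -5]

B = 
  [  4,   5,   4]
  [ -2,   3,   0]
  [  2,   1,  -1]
No

(AB)ᵀ = 
  [ -2, -32, -16]
  [ -8, -16,  15]
  [ -4, -11,   9]

AᵀBᵀ = 
  [-20, -10,  -7]
  [ 31,  11,  -4]
  [-45, -15,   0]

The two matrices differ, so (AB)ᵀ ≠ AᵀBᵀ in general. The correct identity is (AB)ᵀ = BᵀAᵀ.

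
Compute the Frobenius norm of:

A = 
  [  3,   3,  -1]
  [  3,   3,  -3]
||A||_F = 6.782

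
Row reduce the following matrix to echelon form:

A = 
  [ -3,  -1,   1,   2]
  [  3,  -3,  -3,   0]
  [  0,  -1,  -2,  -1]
Row operations:
R2 → R2 + (1)·R1
R3 → R3 - (1/4)·R2

Resulting echelon form:
REF = 
  [  -3,   -1,    1,    2]
  [   0,   -4,   -2,    2]
  [   0,    0, -3/2, -3/2]

Rank = 3 (number of non-zero pivot rows).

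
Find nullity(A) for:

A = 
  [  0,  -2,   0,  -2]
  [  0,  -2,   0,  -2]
nullity(A) = 3

Row reduce:
R2 → R2 - (1)·R1
REF = 
  [  0,  -2,   0,  -2]
  [  0,   0,   0,   0]
Pivot columns: 2 → 1 pivot.
rank(A) = 1, so nullity(A) = 4 - 1 = 3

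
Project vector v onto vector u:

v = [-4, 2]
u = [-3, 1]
proj_u(v) = [-21/5, 7/5]

v·u = (-4)(-3) + (2)(1) = 14
u·u = (-3)² + (1)² = 10
proj_u(v) = (v·u / u·u) × u = (14/10) × u = (7/5) × u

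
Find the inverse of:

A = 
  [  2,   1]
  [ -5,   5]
det(A) = (2)(5) - (1)(-5) = 15
For a 2×2 matrix, A⁻¹ = (1/det(A)) · [[d, -b], [-c, a]]
    = (1/15) · [[5, -1], [5, 2]]

A⁻¹ = 
  [  1/3, -1/15]
  [  1/3,  2/15]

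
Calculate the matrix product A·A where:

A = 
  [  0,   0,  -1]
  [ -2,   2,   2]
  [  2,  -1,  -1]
A² = A·A:
A²[1,1] = (0)(0) + (0)(-2) + (-1)(2) = -2
A²[1,2] = (0)(0) + (0)(2) + (-1)(-1) = 1
A²[1,3] = (0)(-1) + (0)(2) + (-1)(-1) = 1
A²[2,1] = (-2)(0) + (2)(-2) + (2)(2) = 0
A²[2,2] = (-2)(0) + (2)(2) + (2)(-1) = 2
A²[2,3] = (-2)(-1) + (2)(2) + (2)(-1) = 4
A²[3,1] = (2)(0) + (-1)(-2) + (-1)(2) = 0
A²[3,2] = (2)(0) + (-1)(2) + (-1)(-1) = -1
A²[3,3] = (2)(-1) + (-1)(2) + (-1)(-1) = -3
A² = 
  [ -2,   1,   1]
  [  0,   2,   4]
  [  0,  -1,  -3]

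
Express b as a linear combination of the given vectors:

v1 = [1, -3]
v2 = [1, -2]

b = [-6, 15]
c1 = -3, c2 = -3

b = -3·v1 + -3·v2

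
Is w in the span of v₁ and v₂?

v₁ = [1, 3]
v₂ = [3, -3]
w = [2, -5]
Yes

Form the augmented matrix and row-reduce:
[v₁|v₂|w] = 
  [  1,   3,   2]
  [  3,  -3,  -5]
R2 → R2 - (3)·R1
REF = 
  [  1,   3,   2]
  [  0, -12, -11]

No row of the form [0 0 | nonzero], so the system is consistent. Back-substitution gives c₁ = -3/4, c₂ = 11/12: w = (-3/4)·v₁ + (11/12)·v₂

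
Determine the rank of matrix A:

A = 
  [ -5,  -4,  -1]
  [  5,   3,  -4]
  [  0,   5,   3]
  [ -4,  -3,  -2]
rank(A) = 3

Row reduce:
R2 → R2 + (1)·R1
R4 → R4 - (4/5)·R1
R3 → R3 + (5)·R2
R4 → R4 + (1/5)·R2
R4 → R4 - (1/10)·R3
REF = 
  [ -5,  -4,  -1]
  [  0,  -1,  -5]
  [  0,   0, -22]
  [  0,   0,   0]
Pivot columns: 1, 2, 3 → 3 pivots.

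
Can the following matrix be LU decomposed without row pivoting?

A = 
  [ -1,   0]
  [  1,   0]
Yes.
A[1,1] = -1 ≠ 0, so Gaussian elimination proceeds without a row swap: multiplier ℓ₂₁ = (1)/(-1) = -1, and U[2,2] = 0 - (-1)(0) = 0.
L = 
  [  1,   0]
  [ -1,   1]
U = 
  [ -1,   0]
  [  0,   0]
Check row 2 of LU: [(-1)(-1), (-1)(0) + 0] = [1, 0] = row 2 of A ✓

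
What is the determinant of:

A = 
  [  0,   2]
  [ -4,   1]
For a 2×2 matrix, det = ad - bc = (0)(1) - (2)(-4) = 8

det(A) = 8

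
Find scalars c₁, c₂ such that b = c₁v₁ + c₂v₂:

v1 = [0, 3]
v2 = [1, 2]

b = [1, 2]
c1 = 0, c2 = 1

b = 0·v1 + 1·v2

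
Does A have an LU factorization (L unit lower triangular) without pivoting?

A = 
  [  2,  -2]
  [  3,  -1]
Yes.
A[1,1] = 2 ≠ 0, so Gaussian elimination proceeds without a row swap: multiplier ℓ₂₁ = (3)/(2) = 3/2, and U[2,2] = -1 - (3/2)(-2) = 2.
L = 
  [  1,   0]
  [3/2,   1]
U = 
  [  2,  -2]
  [  0,   2]
Check row 2 of LU: [(3/2)(2), (3/2)(-2) + 2] = [3, -1] = row 2 of A ✓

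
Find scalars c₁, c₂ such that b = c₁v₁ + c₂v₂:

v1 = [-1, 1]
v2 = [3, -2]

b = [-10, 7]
c1 = 1, c2 = -3

b = 1·v1 + -3·v2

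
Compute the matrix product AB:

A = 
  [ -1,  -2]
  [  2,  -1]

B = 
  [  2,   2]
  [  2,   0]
AB = 
  [ -6,  -2]
  [  2,   4]

A is 2×2 and B is 2×2, so AB is 2×2. Each entry is (row of A)·(column of B):
AB[1,1] = (-1)(2) + (-2)(2) = -6
AB[1,2] = (-1)(2) + (-2)(0) = -2
AB[2,1] = (2)(2) + (-1)(2) = 2
AB[2,2] = (2)(2) + (-1)(0) = 4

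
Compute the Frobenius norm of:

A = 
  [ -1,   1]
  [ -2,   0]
||A||_F = 2.449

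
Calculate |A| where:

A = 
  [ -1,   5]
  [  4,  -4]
-16

For a 2×2 matrix, det = ad - bc = (-1)(-4) - (5)(4) = -16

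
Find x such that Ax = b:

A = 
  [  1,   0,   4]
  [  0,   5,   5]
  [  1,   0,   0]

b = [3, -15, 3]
x = [3, -3, 0]

Row reduce the augmented matrix [A|b]:
R3 → R3 - (1)·R1
REF = 
  [  1,   0,   4,   3]
  [  0,   5,   5, -15]
  [  0,   0,  -4,   0]

Back-substitution:
x₃ = 0 / (-4) = 0
x₂ = (-15 - (5)(0)) / 5 = -3
x₁ = (3 - (0)(-3) - (4)(0)) / 1 = 3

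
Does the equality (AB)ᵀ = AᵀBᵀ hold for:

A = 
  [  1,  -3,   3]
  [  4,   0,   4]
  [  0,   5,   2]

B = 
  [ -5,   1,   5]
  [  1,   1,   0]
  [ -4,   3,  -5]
No

(AB)ᵀ = 
  [-20, -36,  -3]
  [  7,  16,  11]
  [-10,   0, -10]

AᵀBᵀ = 
  [ -1,   5,   8]
  [ 40,  -3, -13]
  [ -1,   7, -10]

The two matrices differ, so (AB)ᵀ ≠ AᵀBᵀ in general. The correct identity is (AB)ᵀ = BᵀAᵀ.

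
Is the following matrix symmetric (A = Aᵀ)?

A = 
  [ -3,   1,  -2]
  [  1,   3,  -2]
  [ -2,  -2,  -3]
Yes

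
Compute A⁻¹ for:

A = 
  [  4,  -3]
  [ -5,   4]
det(A) = (4)(4) - (-3)(-5) = 1
For a 2×2 matrix, A⁻¹ = (1/det(A)) · [[d, -b], [-c, a]]
    = (1) · [[4, 3], [5, 4]]

A⁻¹ = 
  [  4,   3]
  [  5,   4]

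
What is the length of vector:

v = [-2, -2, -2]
3.464

||v||₂ = √((-2)² + (-2)² + (-2)²) = √12 = 3.464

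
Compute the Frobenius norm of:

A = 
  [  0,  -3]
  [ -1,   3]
||A||_F = 4.359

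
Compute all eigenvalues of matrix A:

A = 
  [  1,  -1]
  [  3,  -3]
tr(A) = -2, det(A) = 0
Characteristic polynomial: λ² - tr(A)λ + det(A) = λ² + 2λ
λ² + 2λ = λ(λ + 2)

λ = 0, -2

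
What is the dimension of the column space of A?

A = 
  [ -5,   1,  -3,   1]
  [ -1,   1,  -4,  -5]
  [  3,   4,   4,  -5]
Row reduce:
R2 → R2 - (1/5)·R1
R3 → R3 + (3/5)·R1
R3 → R3 - (23/4)·R2
REF = 
  [   -5,     1,    -3,     1]
  [    0,   4/5, -17/5, -26/5]
  [    0,     0,  87/4,  51/2]
Pivot columns: 1, 2, 3 → 3 pivots.
dim(Col(A)) = number of pivot columns = 3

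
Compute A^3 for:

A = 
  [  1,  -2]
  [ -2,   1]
A² = A·A:
A²[1,1] = (1)(1) + (-2)(-2) = 5
A²[1,2] = (1)(-2) + (-2)(1) = -4
A²[2,1] = (-2)(1) + (1)(-2) = -4
A²[2,2] = (-2)(-2) + (1)(1) = 5
A² = 
  [  5,  -4]
  [ -4,   5]

A^3 = A^2·A:
A^3[1,1] = (5)(1) + (-4)(-2) = 13
A^3[1,2] = (5)(-2) + (-4)(1) = -14
A^3[2,1] = (-4)(1) + (5)(-2) = -14
A^3[2,2] = (-4)(-2) + (5)(1) = 13
A^3 = 
  [ 13, -14]
  [-14,  13]

Therefore
A^3 = 
  [ 13, -14]
  [-14,  13]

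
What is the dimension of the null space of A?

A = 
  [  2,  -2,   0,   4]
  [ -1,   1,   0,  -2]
nullity(A) = 3

Row reduce:
R2 → R2 + (1/2)·R1
REF = 
  [  2,  -2,   0,   4]
  [  0,   0,   0,   0]
Pivot columns: 1 → 1 pivot.
rank(A) = 1, so nullity(A) = 4 - 1 = 3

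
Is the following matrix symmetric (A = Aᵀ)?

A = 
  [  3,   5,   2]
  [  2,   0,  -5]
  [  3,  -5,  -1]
No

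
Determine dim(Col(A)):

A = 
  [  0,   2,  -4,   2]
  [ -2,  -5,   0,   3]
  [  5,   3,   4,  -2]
dim(Col(A)) = 3

Row reduce:
Swap R1 ↔ R2
R3 → R3 + (5/2)·R1
R3 → R3 + (19/4)·R2
REF = 
  [ -2,  -5,   0,   3]
  [  0,   2,  -4,   2]
  [  0,   0, -15,  15]
Pivot columns: 1, 2, 3 → 3 pivots.
dim(Col(A)) = number of pivot columns = 3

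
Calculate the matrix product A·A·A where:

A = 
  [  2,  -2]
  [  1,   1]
A² = A·A:
A²[1,1] = (2)(2) + (-2)(1) = 2
A²[1,2] = (2)(-2) + (-2)(1) = -6
A²[2,1] = (1)(2) + (1)(1) = 3
A²[2,2] = (1)(-2) + (1)(1) = -1
A² = 
  [  2,  -6]
  [  3,  -1]

A^3 = A^2·A:
A^3[1,1] = (2)(2) + (-6)(1) = -2
A^3[1,2] = (2)(-2) + (-6)(1) = -10
A^3[2,1] = (3)(2) + (-1)(1) = 5
A^3[2,2] = (3)(-2) + (-1)(1) = -7
A^3 = 
  [ -2, -10]
  [  5,  -7]

Therefore
A^3 = 
  [ -2, -10]
  [  5,  -7]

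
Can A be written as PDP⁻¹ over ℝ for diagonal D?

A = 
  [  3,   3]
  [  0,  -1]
Yes

tr(A) = 2, det(A) = -3
Characteristic polynomial: λ² - tr(A)λ + det(A) = λ² - 2λ - 3
λ² - 2λ - 3 = (λ + 1)(λ - 3)
Eigenvalues: 3, -1
λ=-1: alg. mult. = 1, geom. mult. = 2 - rank(A - (-1)I) = 2 - 1 = 1
λ=3: alg. mult. = 1, geom. mult. = 2 - rank(A - (3)I) = 2 - 1 = 1
Sum of geometric multiplicities equals n, so A has n independent eigenvectors.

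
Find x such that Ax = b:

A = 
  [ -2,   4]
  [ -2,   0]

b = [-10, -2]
x = [1, -2]

Row reduce the augmented matrix [A|b]:
R2 → R2 - (1)·R1
REF = 
  [ -2,   4, -10]
  [  0,  -4,   8]

Back-substitution:
x₂ = 8 / (-4) = -2
x₁ = (-10 - (4)(-2)) / (-2) = 1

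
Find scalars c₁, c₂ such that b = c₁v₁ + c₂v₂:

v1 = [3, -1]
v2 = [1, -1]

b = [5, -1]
c1 = 2, c2 = -1

b = 2·v1 + -1·v2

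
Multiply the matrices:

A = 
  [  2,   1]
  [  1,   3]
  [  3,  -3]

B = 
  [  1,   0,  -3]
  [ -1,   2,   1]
A is 3×2 and B is 2×3, so AB is 3×3. Each entry is (row of A)·(column of B):
AB[1,1] = (2)(1) + (1)(-1) = 1
AB[1,2] = (2)(0) + (1)(2) = 2
AB[1,3] = (2)(-3) + (1)(1) = -5
AB[2,1] = (1)(1) + (3)(-1) = -2
AB[2,2] = (1)(0) + (3)(2) = 6
AB[2,3] = (1)(-3) + (3)(1) = 0
AB[3,1] = (3)(1) + (-3)(-1) = 6
AB[3,2] = (3)(0) + (-3)(2) = -6
AB[3,3] = (3)(-3) + (-3)(1) = -12

AB = 
  [  1,   2,  -5]
  [ -2,   6,   0]
  [  6,  -6, -12]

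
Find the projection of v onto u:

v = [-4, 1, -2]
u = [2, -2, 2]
proj_u(v) = [-7/3, 7/3, -7/3]

v·u = (-4)(2) + (1)(-2) + (-2)(2) = -14
u·u = (2)² + (-2)² + (2)² = 12
proj_u(v) = (v·u / u·u) × u = (-14/12) × u = (-7/6) × u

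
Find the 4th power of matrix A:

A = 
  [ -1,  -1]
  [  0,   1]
A^4 = 
  [  1,   0]
  [  0,   1]

A² = A·A:
A²[1,1] = (-1)(-1) + (-1)(0) = 1
A²[1,2] = (-1)(-1) + (-1)(1) = 0
A²[2,1] = (0)(-1) + (1)(0) = 0
A²[2,2] = (0)(-1) + (1)(1) = 1
A² = 
  [  1,   0]
  [  0,   1]

A^3 = A^2·A:
A^3[1,1] = (1)(-1) + (0)(0) = -1
A^3[1,2] = (1)(-1) + (0)(1) = -1
A^3[2,1] = (0)(-1) + (1)(0) = 0
A^3[2,2] = (0)(-1) + (1)(1) = 1
A^3 = 
  [ -1,  -1]
  [  0,   1]

A^4 = A^3·A:
A^4[1,1] = (-1)(-1) + (-1)(0) = 1
A^4[1,2] = (-1)(-1) + (-1)(1) = 0
A^4[2,1] = (0)(-1) + (1)(0) = 0
A^4[2,2] = (0)(-1) + (1)(1) = 1
A^4 = 
  [  1,   0]
  [  0,   1]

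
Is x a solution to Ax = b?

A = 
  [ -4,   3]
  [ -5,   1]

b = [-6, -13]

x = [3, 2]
Yes

Ax = [-6, -13] = b ✓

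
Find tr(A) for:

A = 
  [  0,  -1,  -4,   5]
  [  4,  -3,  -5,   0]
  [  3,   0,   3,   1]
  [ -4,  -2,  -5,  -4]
-4

tr(A) = 0 + -3 + 3 + -4 = -4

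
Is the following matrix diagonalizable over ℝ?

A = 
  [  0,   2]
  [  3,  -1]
Yes

tr(A) = -1, det(A) = -6
Characteristic polynomial: λ² - tr(A)λ + det(A) = λ² + λ - 6
λ² + λ - 6 = (λ + 3)(λ - 2)
Eigenvalues: 2, -3
λ=-3: alg. mult. = 1, geom. mult. = 2 - rank(A - (-3)I) = 2 - 1 = 1
λ=2: alg. mult. = 1, geom. mult. = 2 - rank(A - (2)I) = 2 - 1 = 1
Sum of geometric multiplicities equals n, so A has n independent eigenvectors.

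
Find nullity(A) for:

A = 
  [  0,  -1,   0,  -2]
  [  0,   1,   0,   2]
nullity(A) = 3

Row reduce:
R2 → R2 + (1)·R1
REF = 
  [  0,  -1,   0,  -2]
  [  0,   0,   0,   0]
Pivot columns: 2 → 1 pivot.
rank(A) = 1, so nullity(A) = 4 - 1 = 3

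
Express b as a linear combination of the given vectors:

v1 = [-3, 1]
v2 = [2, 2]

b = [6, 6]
c1 = 0, c2 = 3

b = 0·v1 + 3·v2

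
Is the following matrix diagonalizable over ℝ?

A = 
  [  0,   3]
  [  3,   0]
Yes

tr(A) = 0, det(A) = -9
Characteristic polynomial: λ² - tr(A)λ + det(A) = λ² - 9
λ² - 9 = (λ + 3)(λ - 3)
Eigenvalues: 3, -3
λ=-3: alg. mult. = 1, geom. mult. = 2 - rank(A - (-3)I) = 2 - 1 = 1
λ=3: alg. mult. = 1, geom. mult. = 2 - rank(A - (3)I) = 2 - 1 = 1
Sum of geometric multiplicities equals n, so A has n independent eigenvectors.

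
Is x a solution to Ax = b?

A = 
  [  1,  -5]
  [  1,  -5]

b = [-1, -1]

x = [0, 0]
No

Ax = [0, 0] ≠ b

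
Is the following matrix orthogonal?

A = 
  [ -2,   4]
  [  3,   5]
No

AᵀA = 
  [ 13,   7]
  [  7,  41]
≠ I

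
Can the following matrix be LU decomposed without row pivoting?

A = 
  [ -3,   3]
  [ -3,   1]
Yes.
A[1,1] = -3 ≠ 0, so Gaussian elimination proceeds without a row swap: multiplier ℓ₂₁ = (-3)/(-3) = 1, and U[2,2] = 1 - (1)(3) = -2.
L = 
  [  1,   0]
  [  1,   1]
U = 
  [ -3,   3]
  [  0,  -2]
Check row 2 of LU: [(1)(-3), (1)(3) + (-2)] = [-3, 1] = row 2 of A ✓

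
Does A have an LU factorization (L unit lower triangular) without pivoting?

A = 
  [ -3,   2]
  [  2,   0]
Yes.
A[1,1] = -3 ≠ 0, so Gaussian elimination proceeds without a row swap: multiplier ℓ₂₁ = (2)/(-3) = -2/3, and U[2,2] = 0 - (-2/3)(2) = 4/3.
L = 
  [   1,    0]
  [-2/3,    1]
U = 
  [ -3,   2]
  [  0, 4/3]
Check row 2 of LU: [(-2/3)(-3), (-2/3)(2) + (4/3)] = [2, 0] = row 2 of A ✓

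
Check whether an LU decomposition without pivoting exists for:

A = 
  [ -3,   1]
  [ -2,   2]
Yes.
A[1,1] = -3 ≠ 0, so Gaussian elimination proceeds without a row swap: multiplier ℓ₂₁ = (-2)/(-3) = 2/3, and U[2,2] = 2 - (2/3)(1) = 4/3.
L = 
  [  1,   0]
  [2/3,   1]
U = 
  [ -3,   1]
  [  0, 4/3]
Check row 2 of LU: [(2/3)(-3), (2/3)(1) + (4/3)] = [-2, 2] = row 2 of A ✓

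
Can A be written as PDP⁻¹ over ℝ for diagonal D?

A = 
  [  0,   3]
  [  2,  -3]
Yes

tr(A) = -3, det(A) = -6
Characteristic polynomial: λ² - tr(A)λ + det(A) = λ² + 3λ - 6
λ² + 3λ - 6 = 0  ⇒  λ = (-3 ± √((3)² - 4·(-6)))/2 = (-3 ± √(33))/2
  = (-3 + √33)/2,  (-3 - √33)/2
Eigenvalues: (-3 + √33)/2, (-3 - √33)/2  (≈ 1.372, -4.372)
The two irrational eigenvalues are distinct (simple), so each has alg. mult. = geom. mult. = 1.
Sum of geometric multiplicities equals n, so A has n independent eigenvectors.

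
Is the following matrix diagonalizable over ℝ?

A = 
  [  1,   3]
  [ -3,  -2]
No

tr(A) = -1, det(A) = 7
Characteristic polynomial: λ² - tr(A)λ + det(A) = λ² + λ + 7
λ² + λ + 7 = 0  ⇒  λ = (-1 ± √((1)² - 4·(7)))/2 = (-1 ± √(-27))/2
  = (-1 + 3i√3)/2,  (-1 - 3i√3)/2
Eigenvalues: (-1 + 3i√3)/2, (-1 - 3i√3)/2  (≈ -0.5 + 2.598i, -0.5 - 2.598i)
Has complex eigenvalues (not diagonalizable over ℝ).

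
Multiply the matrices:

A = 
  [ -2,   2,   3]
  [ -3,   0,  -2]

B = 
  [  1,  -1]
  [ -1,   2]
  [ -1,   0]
AB = 
  [ -7,   6]
  [ -1,   3]

A is 2×3 and B is 3×2, so AB is 2×2. Each entry is (row of A)·(column of B):
AB[1,1] = (-2)(1) + (2)(-1) + (3)(-1) = -7
AB[1,2] = (-2)(-1) + (2)(2) + (3)(0) = 6
AB[2,1] = (-3)(1) + (0)(-1) + (-2)(-1) = -1
AB[2,2] = (-3)(-1) + (0)(2) + (-2)(0) = 3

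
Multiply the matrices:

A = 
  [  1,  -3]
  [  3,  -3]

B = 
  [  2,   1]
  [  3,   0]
AB = 
  [ -7,   1]
  [ -3,   3]

A is 2×2 and B is 2×2, so AB is 2×2. Each entry is (row of A)·(column of B):
AB[1,1] = (1)(2) + (-3)(3) = -7
AB[1,2] = (1)(1) + (-3)(0) = 1
AB[2,1] = (3)(2) + (-3)(3) = -3
AB[2,2] = (3)(1) + (-3)(0) = 3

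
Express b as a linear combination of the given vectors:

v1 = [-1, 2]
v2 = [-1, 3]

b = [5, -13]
c1 = -2, c2 = -3

b = -2·v1 + -3·v2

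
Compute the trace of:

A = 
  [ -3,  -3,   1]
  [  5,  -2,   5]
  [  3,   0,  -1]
-6

tr(A) = -3 + -2 + -1 = -6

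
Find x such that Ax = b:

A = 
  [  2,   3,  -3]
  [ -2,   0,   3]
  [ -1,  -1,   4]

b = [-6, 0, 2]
x = [0, -2, 0]

Row reduce the augmented matrix [A|b]:
R2 → R2 + (1)·R1
R3 → R3 + (1/2)·R1
R3 → R3 - (1/6)·R2
REF = 
  [  2,   3,  -3,  -6]
  [  0,   3,   0,  -6]
  [  0,   0, 5/2,   0]

Back-substitution:
x₃ = 0 / (5/2) = 0
x₂ = (-6 - (0)(0)) / 3 = -2
x₁ = (-6 - (3)(-2) - (-3)(0)) / 2 = 0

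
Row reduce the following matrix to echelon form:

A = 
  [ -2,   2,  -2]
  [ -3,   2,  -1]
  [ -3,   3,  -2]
Row operations:
R2 → R2 - (3/2)·R1
R3 → R3 - (3/2)·R1

Resulting echelon form:
REF = 
  [ -2,   2,  -2]
  [  0,  -1,   2]
  [  0,   0,   1]

Rank = 3 (number of non-zero pivot rows).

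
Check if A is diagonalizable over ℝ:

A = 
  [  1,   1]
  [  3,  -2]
Yes

tr(A) = -1, det(A) = -5
Characteristic polynomial: λ² - tr(A)λ + det(A) = λ² + λ - 5
λ² + λ - 5 = 0  ⇒  λ = (-1 ± √((1)² - 4·(-5)))/2 = (-1 ± √(21))/2
  = (-1 + √21)/2,  (-1 - √21)/2
Eigenvalues: (-1 + √21)/2, (-1 - √21)/2  (≈ 1.791, -2.791)
The two irrational eigenvalues are distinct (simple), so each has alg. mult. = geom. mult. = 1.
Sum of geometric multiplicities equals n, so A has n independent eigenvectors.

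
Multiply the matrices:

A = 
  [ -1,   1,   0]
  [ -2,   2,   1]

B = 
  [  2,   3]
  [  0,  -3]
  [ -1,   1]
AB = 
  [ -2,  -6]
  [ -5, -11]

A is 2×3 and B is 3×2, so AB is 2×2. Each entry is (row of A)·(column of B):
AB[1,1] = (-1)(2) + (1)(0) + (0)(-1) = -2
AB[1,2] = (-1)(3) + (1)(-3) + (0)(1) = -6
AB[2,1] = (-2)(2) + (2)(0) + (1)(-1) = -5
AB[2,2] = (-2)(3) + (2)(-3) + (1)(1) = -11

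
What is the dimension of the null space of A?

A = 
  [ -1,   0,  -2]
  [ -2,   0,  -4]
nullity(A) = 2

Row reduce:
R2 → R2 - (2)·R1
REF = 
  [ -1,   0,  -2]
  [  0,   0,   0]
Pivot columns: 1 → 1 pivot.
rank(A) = 1, so nullity(A) = 3 - 1 = 2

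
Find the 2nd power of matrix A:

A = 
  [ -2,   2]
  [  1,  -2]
A² = A·A:
A²[1,1] = (-2)(-2) + (2)(1) = 6
A²[1,2] = (-2)(2) + (2)(-2) = -8
A²[2,1] = (1)(-2) + (-2)(1) = -4
A²[2,2] = (1)(2) + (-2)(-2) = 6
A² = 
  [  6,  -8]
  [ -4,   6]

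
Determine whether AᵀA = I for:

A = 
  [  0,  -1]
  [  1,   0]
Yes

AᵀA = 
  [  1,   0]
  [  0,   1]
= I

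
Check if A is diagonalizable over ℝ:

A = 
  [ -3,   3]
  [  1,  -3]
Yes

tr(A) = -6, det(A) = 6
Characteristic polynomial: λ² - tr(A)λ + det(A) = λ² + 6λ + 6
λ² + 6λ + 6 = 0  ⇒  λ = (-6 ± √((6)² - 4·(6)))/2 = (-6 ± √(12))/2
  = -3 + √3,  -3 - √3
Eigenvalues: -3 + √3, -3 - √3  (≈ -1.268, -4.732)
The two irrational eigenvalues are distinct (simple), so each has alg. mult. = geom. mult. = 1.
Sum of geometric multiplicities equals n, so A has n independent eigenvectors.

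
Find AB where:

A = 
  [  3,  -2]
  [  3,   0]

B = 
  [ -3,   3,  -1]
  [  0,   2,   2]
AB = 
  [ -9,   5,  -7]
  [ -9,   9,  -3]

A is 2×2 and B is 2×3, so AB is 2×3. Each entry is (row of A)·(column of B):
AB[1,1] = (3)(-3) + (-2)(0) = -9
AB[1,2] = (3)(3) + (-2)(2) = 5
AB[1,3] = (3)(-1) + (-2)(2) = -7
AB[2,1] = (3)(-3) + (0)(0) = -9
AB[2,2] = (3)(3) + (0)(2) = 9
AB[2,3] = (3)(-1) + (0)(2) = -3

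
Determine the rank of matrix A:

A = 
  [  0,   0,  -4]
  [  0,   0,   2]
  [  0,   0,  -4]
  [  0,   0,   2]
rank(A) = 1

Row reduce:
R2 → R2 + (1/2)·R1
R3 → R3 - (1)·R1
R4 → R4 + (1/2)·R1
REF = 
  [  0,   0,  -4]
  [  0,   0,   0]
  [  0,   0,   0]
  [  0,   0,   0]
Pivot columns: 3 → 1 pivot.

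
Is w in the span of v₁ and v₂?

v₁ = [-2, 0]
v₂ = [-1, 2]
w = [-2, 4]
Yes

Form the augmented matrix and row-reduce:
[v₁|v₂|w] = 
  [ -2,  -1,  -2]
  [  0,   2,   4]
(already in echelon form — no row operations needed)

No row of the form [0 0 | nonzero], so the system is consistent. Back-substitution gives c₁ = 0, c₂ = 2: w = (0)·v₁ + (2)·v₂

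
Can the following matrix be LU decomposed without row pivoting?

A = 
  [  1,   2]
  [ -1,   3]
Yes.
A[1,1] = 1 ≠ 0, so Gaussian elimination proceeds without a row swap: multiplier ℓ₂₁ = (-1)/(1) = -1, and U[2,2] = 3 - (-1)(2) = 5.
L = 
  [  1,   0]
  [ -1,   1]
U = 
  [  1,   2]
  [  0,   5]
Check row 2 of LU: [(-1)(1), (-1)(2) + 5] = [-1, 3] = row 2 of A ✓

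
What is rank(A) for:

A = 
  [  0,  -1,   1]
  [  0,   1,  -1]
Row reduce:
R2 → R2 + (1)·R1
REF = 
  [  0,  -1,   1]
  [  0,   0,   0]
Pivot columns: 2 → 1 pivot.

rank(A) = 1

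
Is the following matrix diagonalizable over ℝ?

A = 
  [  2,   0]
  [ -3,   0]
Yes

tr(A) = 2, det(A) = 0
Characteristic polynomial: λ² - tr(A)λ + det(A) = λ² - 2λ
λ² - 2λ = λ(λ - 2)
Eigenvalues: 2, 0
λ=0: alg. mult. = 1, geom. mult. = 2 - rank(A - (0)I) = 2 - 1 = 1
λ=2: alg. mult. = 1, geom. mult. = 2 - rank(A - (2)I) = 2 - 1 = 1
Sum of geometric multiplicities equals n, so A has n independent eigenvectors.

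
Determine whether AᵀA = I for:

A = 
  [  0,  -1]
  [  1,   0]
Yes

AᵀA = 
  [  1,   0]
  [  0,   1]
= I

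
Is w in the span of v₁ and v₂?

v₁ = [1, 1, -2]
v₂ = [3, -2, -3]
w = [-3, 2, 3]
Yes

Form the augmented matrix and row-reduce:
[v₁|v₂|w] = 
  [  1,   3,  -3]
  [  1,  -2,   2]
  [ -2,  -3,   3]
R2 → R2 - (1)·R1
R3 → R3 + (2)·R1
R3 → R3 + (3/5)·R2
REF = 
  [  1,   3,  -3]
  [  0,  -5,   5]
  [  0,   0,   0]

No row of the form [0 0 | nonzero], so the system is consistent. Back-substitution gives c₁ = 0, c₂ = -1: w = (0)·v₁ + (-1)·v₂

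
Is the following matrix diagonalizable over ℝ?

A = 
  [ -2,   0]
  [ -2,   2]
Yes

tr(A) = 0, det(A) = -4
Characteristic polynomial: λ² - tr(A)λ + det(A) = λ² - 4
λ² - 4 = (λ + 2)(λ - 2)
Eigenvalues: 2, -2
λ=-2: alg. mult. = 1, geom. mult. = 2 - rank(A - (-2)I) = 2 - 1 = 1
λ=2: alg. mult. = 1, geom. mult. = 2 - rank(A - (2)I) = 2 - 1 = 1
Sum of geometric multiplicities equals n, so A has n independent eigenvectors.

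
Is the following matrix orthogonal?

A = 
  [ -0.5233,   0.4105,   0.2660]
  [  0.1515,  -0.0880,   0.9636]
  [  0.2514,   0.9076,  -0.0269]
No

AᵀA = 
  [  0.3600,   0,   0]
  [  0,   1,   0]
  [  0,   0,   1]
≠ I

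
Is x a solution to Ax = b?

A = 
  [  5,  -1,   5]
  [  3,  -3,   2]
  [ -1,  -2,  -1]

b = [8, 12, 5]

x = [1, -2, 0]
No

Ax = [7, 9, 3] ≠ b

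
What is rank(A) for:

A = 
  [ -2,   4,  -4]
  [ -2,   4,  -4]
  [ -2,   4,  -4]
Row reduce:
R2 → R2 - (1)·R1
R3 → R3 - (1)·R1
REF = 
  [ -2,   4,  -4]
  [  0,   0,   0]
  [  0,   0,   0]
Pivot columns: 1 → 1 pivot.

rank(A) = 1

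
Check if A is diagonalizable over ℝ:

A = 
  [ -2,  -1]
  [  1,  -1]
No

tr(A) = -3, det(A) = 3
Characteristic polynomial: λ² - tr(A)λ + det(A) = λ² + 3λ + 3
λ² + 3λ + 3 = 0  ⇒  λ = (-3 ± √((3)² - 4·(3)))/2 = (-3 ± √(-3))/2
  = (-3 + i√3)/2,  (-3 - i√3)/2
Eigenvalues: (-3 + i√3)/2, (-3 - i√3)/2  (≈ -1.5 + 0.866i, -1.5 - 0.866i)
Has complex eigenvalues (not diagonalizable over ℝ).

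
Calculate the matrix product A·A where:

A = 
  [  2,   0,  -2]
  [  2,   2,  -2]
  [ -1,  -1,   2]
A² = A·A:
A²[1,1] = (2)(2) + (0)(2) + (-2)(-1) = 6
A²[1,2] = (2)(0) + (0)(2) + (-2)(-1) = 2
A²[1,3] = (2)(-2) + (0)(-2) + (-2)(2) = -8
A²[2,1] = (2)(2) + (2)(2) + (-2)(-1) = 10
A²[2,2] = (2)(0) + (2)(2) + (-2)(-1) = 6
A²[2,3] = (2)(-2) + (2)(-2) + (-2)(2) = -12
A²[3,1] = (-1)(2) + (-1)(2) + (2)(-1) = -6
A²[3,2] = (-1)(0) + (-1)(2) + (2)(-1) = -4
A²[3,3] = (-1)(-2) + (-1)(-2) + (2)(2) = 8
A² = 
  [  6,   2,  -8]
  [ 10,   6, -12]
  [ -6,  -4,   8]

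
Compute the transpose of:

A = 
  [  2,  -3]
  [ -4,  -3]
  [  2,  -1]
Aᵀ = 
  [  2,  -4,   2]
  [ -3,  -3,  -1]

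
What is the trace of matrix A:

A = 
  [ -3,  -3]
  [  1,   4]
1

tr(A) = -3 + 4 = 1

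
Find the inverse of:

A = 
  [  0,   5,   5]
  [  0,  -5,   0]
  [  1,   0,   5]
det(A) = (0)·((-5)(5) - (0)(0)) - (5)·((0)(5) - (0)(1)) + (5)·((0)(0) - (-5)(1))
  = (0)(-25) - (5)(0) + (5)(5)
  = 25
det(A) = 25 ≠ 0, so A is invertible.

Cofactors Cᵢⱼ = (-1)ⁱ⁺ʲ·Mᵢⱼ:
C = 
  [-25,   0,   5]
  [-25,  -5,   5]
  [ 25,   0,   0]

adj(A) = Cᵀ:
adj(A) = 
  [-25, -25,  25]
  [  0,  -5,   0]
  [  5,   5,   0]

A⁻¹ = (1/25) · adj(A):
A⁻¹ = 
  [  -1,   -1,    1]
  [   0, -1/5,    0]
  [ 1/5,  1/5,    0]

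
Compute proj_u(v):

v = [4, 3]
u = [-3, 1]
v·u = (4)(-3) + (3)(1) = -9
u·u = (-3)² + (1)² = 10
proj_u(v) = (v·u / u·u) × u = (-9/10) × u

proj_u(v) = [27/10, -9/10]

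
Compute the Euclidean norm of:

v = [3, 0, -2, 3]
4.69

||v||₂ = √((3)² + (0)² + (-2)² + (3)²) = √22 = 4.69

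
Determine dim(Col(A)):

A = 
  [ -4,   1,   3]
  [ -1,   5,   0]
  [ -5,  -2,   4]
dim(Col(A)) = 3

Row reduce:
R2 → R2 - (1/4)·R1
R3 → R3 - (5/4)·R1
R3 → R3 + (13/19)·R2
REF = 
  [   -4,     1,     3]
  [    0,  19/4,  -3/4]
  [    0,     0, -5/19]
Pivot columns: 1, 2, 3 → 3 pivots.
dim(Col(A)) = number of pivot columns = 3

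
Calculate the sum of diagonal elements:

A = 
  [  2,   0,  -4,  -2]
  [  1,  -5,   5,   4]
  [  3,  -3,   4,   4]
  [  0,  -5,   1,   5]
6

tr(A) = 2 + -5 + 4 + 5 = 6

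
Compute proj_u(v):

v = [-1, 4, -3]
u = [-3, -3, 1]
proj_u(v) = [36/19, 36/19, -12/19]

v·u = (-1)(-3) + (4)(-3) + (-3)(1) = -12
u·u = (-3)² + (-3)² + (1)² = 19
proj_u(v) = (v·u / u·u) × u = (-12/19) × u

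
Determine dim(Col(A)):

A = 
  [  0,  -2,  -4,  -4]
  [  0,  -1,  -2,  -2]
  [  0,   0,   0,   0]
Row reduce:
R2 → R2 - (1/2)·R1
REF = 
  [  0,  -2,  -4,  -4]
  [  0,   0,   0,   0]
  [  0,   0,   0,   0]
Pivot columns: 2 → 1 pivot.
dim(Col(A)) = number of pivot columns = 1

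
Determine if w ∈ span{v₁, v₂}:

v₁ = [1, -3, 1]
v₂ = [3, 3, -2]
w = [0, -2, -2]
No

Form the augmented matrix and row-reduce:
[v₁|v₂|w] = 
  [  1,   3,   0]
  [ -3,   3,  -2]
  [  1,  -2,  -2]
R2 → R2 + (3)·R1
R3 → R3 - (1)·R1
R3 → R3 + (5/12)·R2
REF = 
  [    1,     3,     0]
  [    0,    12,    -2]
  [    0,     0, -17/6]

Row 3 reads [0 0 | -17/6], i.e. 0 = -17/6, so the system is inconsistent and w ∉ span{v₁, v₂}.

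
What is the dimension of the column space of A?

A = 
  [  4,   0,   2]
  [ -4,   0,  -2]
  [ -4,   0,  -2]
dim(Col(A)) = 1

Row reduce:
R2 → R2 + (1)·R1
R3 → R3 + (1)·R1
REF = 
  [  4,   0,   2]
  [  0,   0,   0]
  [  0,   0,   0]
Pivot columns: 1 → 1 pivot.
dim(Col(A)) = number of pivot columns = 1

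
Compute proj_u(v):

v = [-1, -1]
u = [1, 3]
proj_u(v) = [-2/5, -6/5]

v·u = (-1)(1) + (-1)(3) = -4
u·u = (1)² + (3)² = 10
proj_u(v) = (v·u / u·u) × u = (-4/10) × u = (-2/5) × u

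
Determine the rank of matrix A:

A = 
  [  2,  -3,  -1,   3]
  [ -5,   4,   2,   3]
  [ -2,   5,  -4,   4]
rank(A) = 3

Row reduce:
R2 → R2 + (5/2)·R1
R3 → R3 + (1)·R1
R3 → R3 + (4/7)·R2
REF = 
  [    2,    -3,    -1,     3]
  [    0,  -7/2,  -1/2,  21/2]
  [    0,     0, -37/7,    13]
Pivot columns: 1, 2, 3 → 3 pivots.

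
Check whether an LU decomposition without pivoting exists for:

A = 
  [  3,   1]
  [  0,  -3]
Yes.
A[1,1] = 3 ≠ 0, so Gaussian elimination proceeds without a row swap: multiplier ℓ₂₁ = (0)/(3) = 0, and U[2,2] = -3 - (0)(1) = -3.
L = 
  [  1,   0]
  [  0,   1]
U = 
  [  3,   1]
  [  0,  -3]
Check row 2 of LU: [(0)(3), (0)(1) + (-3)] = [0, -3] = row 2 of A ✓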